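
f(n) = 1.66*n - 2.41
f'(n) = 1.66000000000000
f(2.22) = 1.28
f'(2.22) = 1.66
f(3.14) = 2.80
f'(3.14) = 1.66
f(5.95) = 7.47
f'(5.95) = 1.66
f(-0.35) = -2.99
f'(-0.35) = 1.66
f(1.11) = -0.57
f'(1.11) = 1.66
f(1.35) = -0.17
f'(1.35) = 1.66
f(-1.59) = -5.05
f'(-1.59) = 1.66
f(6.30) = 8.05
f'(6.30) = 1.66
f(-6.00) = -12.37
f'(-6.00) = 1.66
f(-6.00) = -12.37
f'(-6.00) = 1.66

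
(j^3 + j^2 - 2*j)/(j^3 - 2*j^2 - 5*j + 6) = j/(j - 3)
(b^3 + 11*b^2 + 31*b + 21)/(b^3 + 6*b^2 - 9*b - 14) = (b + 3)/(b - 2)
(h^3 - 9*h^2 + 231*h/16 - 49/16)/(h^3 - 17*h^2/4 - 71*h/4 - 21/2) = (16*h^2 - 32*h + 7)/(4*(4*h^2 + 11*h + 6))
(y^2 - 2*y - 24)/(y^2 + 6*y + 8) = (y - 6)/(y + 2)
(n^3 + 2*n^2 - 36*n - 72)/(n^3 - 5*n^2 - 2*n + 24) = (n^2 - 36)/(n^2 - 7*n + 12)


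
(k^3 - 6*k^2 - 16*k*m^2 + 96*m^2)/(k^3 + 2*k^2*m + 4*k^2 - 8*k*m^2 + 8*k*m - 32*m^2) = (k^2 - 4*k*m - 6*k + 24*m)/(k^2 - 2*k*m + 4*k - 8*m)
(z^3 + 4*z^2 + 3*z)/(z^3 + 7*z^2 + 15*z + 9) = z/(z + 3)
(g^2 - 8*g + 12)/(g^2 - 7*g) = (g^2 - 8*g + 12)/(g*(g - 7))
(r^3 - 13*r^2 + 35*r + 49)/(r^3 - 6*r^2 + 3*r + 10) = (r^2 - 14*r + 49)/(r^2 - 7*r + 10)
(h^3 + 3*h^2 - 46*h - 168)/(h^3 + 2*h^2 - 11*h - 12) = (h^2 - h - 42)/(h^2 - 2*h - 3)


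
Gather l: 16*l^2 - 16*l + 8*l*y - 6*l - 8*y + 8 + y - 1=16*l^2 + l*(8*y - 22) - 7*y + 7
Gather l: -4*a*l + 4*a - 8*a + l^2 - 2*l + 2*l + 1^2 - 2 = -4*a*l - 4*a + l^2 - 1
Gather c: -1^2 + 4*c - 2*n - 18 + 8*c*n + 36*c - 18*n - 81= c*(8*n + 40) - 20*n - 100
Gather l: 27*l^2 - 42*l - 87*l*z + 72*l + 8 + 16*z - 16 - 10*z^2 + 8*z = 27*l^2 + l*(30 - 87*z) - 10*z^2 + 24*z - 8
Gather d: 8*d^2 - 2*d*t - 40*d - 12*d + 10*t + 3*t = 8*d^2 + d*(-2*t - 52) + 13*t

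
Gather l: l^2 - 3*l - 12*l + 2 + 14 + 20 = l^2 - 15*l + 36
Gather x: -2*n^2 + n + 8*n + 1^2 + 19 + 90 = -2*n^2 + 9*n + 110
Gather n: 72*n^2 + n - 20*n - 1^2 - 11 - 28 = 72*n^2 - 19*n - 40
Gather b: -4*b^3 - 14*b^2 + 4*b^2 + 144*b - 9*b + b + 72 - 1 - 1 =-4*b^3 - 10*b^2 + 136*b + 70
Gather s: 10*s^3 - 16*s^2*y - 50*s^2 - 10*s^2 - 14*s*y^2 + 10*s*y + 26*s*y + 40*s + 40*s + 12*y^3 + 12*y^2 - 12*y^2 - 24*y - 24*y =10*s^3 + s^2*(-16*y - 60) + s*(-14*y^2 + 36*y + 80) + 12*y^3 - 48*y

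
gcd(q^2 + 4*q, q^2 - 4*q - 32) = q + 4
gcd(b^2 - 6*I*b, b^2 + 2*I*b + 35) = 1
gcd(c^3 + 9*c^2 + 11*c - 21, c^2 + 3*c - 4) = c - 1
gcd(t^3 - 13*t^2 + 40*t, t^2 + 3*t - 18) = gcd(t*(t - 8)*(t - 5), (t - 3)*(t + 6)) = 1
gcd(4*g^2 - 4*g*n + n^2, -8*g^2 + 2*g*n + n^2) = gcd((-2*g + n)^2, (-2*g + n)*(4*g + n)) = 2*g - n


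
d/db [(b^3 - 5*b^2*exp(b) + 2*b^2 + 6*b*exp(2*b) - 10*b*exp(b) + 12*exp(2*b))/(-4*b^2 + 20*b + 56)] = (5*b^2*exp(b) - b^2 - 12*b*exp(2*b) - 35*b*exp(b) + 14*b + 90*exp(2*b) - 35*exp(b))/(4*(b^2 - 14*b + 49))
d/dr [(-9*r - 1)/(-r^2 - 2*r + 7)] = (9*r^2 + 18*r - 2*(r + 1)*(9*r + 1) - 63)/(r^2 + 2*r - 7)^2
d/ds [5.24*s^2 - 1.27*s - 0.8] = 10.48*s - 1.27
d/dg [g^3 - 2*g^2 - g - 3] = 3*g^2 - 4*g - 1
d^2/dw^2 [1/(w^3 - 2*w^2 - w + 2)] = 2*((2 - 3*w)*(w^3 - 2*w^2 - w + 2) + (-3*w^2 + 4*w + 1)^2)/(w^3 - 2*w^2 - w + 2)^3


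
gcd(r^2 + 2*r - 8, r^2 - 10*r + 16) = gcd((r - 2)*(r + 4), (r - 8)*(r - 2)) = r - 2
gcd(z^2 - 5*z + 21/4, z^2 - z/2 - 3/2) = z - 3/2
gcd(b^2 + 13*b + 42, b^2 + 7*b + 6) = b + 6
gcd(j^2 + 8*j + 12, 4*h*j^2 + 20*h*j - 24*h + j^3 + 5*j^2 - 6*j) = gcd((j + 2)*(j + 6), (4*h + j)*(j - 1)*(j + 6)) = j + 6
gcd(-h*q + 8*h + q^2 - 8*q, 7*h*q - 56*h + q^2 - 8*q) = q - 8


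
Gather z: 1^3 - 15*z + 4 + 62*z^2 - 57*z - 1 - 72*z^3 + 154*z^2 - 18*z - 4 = -72*z^3 + 216*z^2 - 90*z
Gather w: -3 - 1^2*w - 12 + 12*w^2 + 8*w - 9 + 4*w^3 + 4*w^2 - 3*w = 4*w^3 + 16*w^2 + 4*w - 24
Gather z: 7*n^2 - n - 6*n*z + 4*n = 7*n^2 - 6*n*z + 3*n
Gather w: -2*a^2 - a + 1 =-2*a^2 - a + 1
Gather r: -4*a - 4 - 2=-4*a - 6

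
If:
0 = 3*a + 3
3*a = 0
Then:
No Solution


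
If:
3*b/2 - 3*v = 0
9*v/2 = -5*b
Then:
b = 0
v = 0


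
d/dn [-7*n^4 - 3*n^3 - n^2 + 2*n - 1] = -28*n^3 - 9*n^2 - 2*n + 2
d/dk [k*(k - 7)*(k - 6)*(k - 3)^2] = 5*k^4 - 76*k^3 + 387*k^2 - 738*k + 378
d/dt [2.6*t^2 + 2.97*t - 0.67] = 5.2*t + 2.97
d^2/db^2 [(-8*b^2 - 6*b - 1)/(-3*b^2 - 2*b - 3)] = 2*(6*b^3 - 189*b^2 - 144*b + 31)/(27*b^6 + 54*b^5 + 117*b^4 + 116*b^3 + 117*b^2 + 54*b + 27)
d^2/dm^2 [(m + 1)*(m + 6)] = 2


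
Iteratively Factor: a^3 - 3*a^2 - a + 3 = (a - 3)*(a^2 - 1) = (a - 3)*(a + 1)*(a - 1)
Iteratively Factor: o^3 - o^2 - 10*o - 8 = (o + 1)*(o^2 - 2*o - 8) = (o - 4)*(o + 1)*(o + 2)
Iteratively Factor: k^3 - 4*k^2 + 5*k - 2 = (k - 1)*(k^2 - 3*k + 2) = (k - 1)^2*(k - 2)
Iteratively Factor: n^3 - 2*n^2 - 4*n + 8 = (n - 2)*(n^2 - 4) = (n - 2)*(n + 2)*(n - 2)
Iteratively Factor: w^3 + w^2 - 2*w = (w)*(w^2 + w - 2) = w*(w + 2)*(w - 1)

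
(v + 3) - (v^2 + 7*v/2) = -v^2 - 5*v/2 + 3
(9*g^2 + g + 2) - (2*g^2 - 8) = 7*g^2 + g + 10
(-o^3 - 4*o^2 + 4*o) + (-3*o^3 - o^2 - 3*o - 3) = -4*o^3 - 5*o^2 + o - 3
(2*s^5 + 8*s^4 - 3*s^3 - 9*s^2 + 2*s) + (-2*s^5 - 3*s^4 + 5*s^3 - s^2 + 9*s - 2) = 5*s^4 + 2*s^3 - 10*s^2 + 11*s - 2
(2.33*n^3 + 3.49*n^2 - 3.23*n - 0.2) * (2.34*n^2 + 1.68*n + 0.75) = 5.4522*n^5 + 12.081*n^4 + 0.0525000000000011*n^3 - 3.2769*n^2 - 2.7585*n - 0.15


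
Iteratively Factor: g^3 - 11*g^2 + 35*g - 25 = (g - 1)*(g^2 - 10*g + 25) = (g - 5)*(g - 1)*(g - 5)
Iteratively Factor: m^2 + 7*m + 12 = (m + 4)*(m + 3)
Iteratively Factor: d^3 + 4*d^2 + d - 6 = (d - 1)*(d^2 + 5*d + 6) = (d - 1)*(d + 3)*(d + 2)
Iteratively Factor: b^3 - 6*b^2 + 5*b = (b - 5)*(b^2 - b) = (b - 5)*(b - 1)*(b)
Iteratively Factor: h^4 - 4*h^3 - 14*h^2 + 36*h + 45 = (h - 3)*(h^3 - h^2 - 17*h - 15) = (h - 3)*(h + 3)*(h^2 - 4*h - 5) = (h - 5)*(h - 3)*(h + 3)*(h + 1)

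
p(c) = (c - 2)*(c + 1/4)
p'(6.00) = 10.25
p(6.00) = 25.00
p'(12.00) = 22.25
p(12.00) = 122.50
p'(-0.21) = -2.17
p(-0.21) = -0.09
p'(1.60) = 1.45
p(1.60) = -0.74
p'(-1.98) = -5.71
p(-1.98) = 6.89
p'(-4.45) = -10.65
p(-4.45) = 27.09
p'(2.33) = 2.91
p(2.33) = 0.85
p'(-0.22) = -2.19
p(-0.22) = -0.07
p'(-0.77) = -3.29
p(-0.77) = 1.44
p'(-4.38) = -10.51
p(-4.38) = 26.35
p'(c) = 2*c - 7/4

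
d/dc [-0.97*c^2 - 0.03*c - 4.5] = -1.94*c - 0.03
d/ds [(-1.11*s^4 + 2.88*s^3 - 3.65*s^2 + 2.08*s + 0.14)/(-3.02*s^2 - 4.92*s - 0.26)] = (6.7044*s^5 + 7.686*s^4 - 27.1848*s^3 + 21.9932*s^2 + 2.7436*s + 0.148)/(9.1204*s^4 + 29.7168*s^3 + 25.7768*s^2 + 2.5584*s + 0.0676)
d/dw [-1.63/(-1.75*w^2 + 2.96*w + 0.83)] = (4.8248 - 5.705*w)/(-1.75*w^2 + 2.96*w + 0.83)^2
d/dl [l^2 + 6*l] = 2*l + 6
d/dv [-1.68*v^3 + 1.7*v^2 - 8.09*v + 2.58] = -5.04*v^2 + 3.4*v - 8.09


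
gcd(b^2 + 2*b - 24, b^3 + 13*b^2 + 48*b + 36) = b + 6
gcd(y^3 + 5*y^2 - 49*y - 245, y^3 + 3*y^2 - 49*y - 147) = y^2 - 49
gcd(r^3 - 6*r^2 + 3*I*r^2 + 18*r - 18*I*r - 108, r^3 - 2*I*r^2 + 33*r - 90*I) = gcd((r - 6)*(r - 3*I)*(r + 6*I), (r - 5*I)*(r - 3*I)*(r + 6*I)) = r^2 + 3*I*r + 18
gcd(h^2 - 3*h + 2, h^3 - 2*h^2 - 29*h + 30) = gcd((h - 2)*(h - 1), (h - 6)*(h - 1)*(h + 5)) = h - 1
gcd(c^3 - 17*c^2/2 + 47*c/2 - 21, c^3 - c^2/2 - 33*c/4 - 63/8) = c - 7/2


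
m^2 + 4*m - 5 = (m - 1)*(m + 5)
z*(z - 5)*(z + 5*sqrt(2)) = z^3 - 5*z^2 + 5*sqrt(2)*z^2 - 25*sqrt(2)*z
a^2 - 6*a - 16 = (a - 8)*(a + 2)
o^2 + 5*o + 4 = (o + 1)*(o + 4)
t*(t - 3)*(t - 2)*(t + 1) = t^4 - 4*t^3 + t^2 + 6*t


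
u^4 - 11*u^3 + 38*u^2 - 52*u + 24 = (u - 6)*(u - 2)^2*(u - 1)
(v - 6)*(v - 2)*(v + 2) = v^3 - 6*v^2 - 4*v + 24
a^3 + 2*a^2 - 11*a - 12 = (a - 3)*(a + 1)*(a + 4)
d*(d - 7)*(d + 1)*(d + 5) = d^4 - d^3 - 37*d^2 - 35*d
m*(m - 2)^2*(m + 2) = m^4 - 2*m^3 - 4*m^2 + 8*m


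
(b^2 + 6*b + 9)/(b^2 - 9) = (b + 3)/(b - 3)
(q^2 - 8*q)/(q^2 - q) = (q - 8)/(q - 1)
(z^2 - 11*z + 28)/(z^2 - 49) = (z - 4)/(z + 7)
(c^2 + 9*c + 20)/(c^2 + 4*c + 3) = (c^2 + 9*c + 20)/(c^2 + 4*c + 3)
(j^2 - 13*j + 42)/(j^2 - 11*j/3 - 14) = 3*(j - 7)/(3*j + 7)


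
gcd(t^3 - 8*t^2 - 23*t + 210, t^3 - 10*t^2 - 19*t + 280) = t^2 - 2*t - 35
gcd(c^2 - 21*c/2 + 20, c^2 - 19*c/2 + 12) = c - 8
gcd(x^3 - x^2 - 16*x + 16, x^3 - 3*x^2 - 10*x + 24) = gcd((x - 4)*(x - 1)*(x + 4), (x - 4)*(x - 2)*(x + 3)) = x - 4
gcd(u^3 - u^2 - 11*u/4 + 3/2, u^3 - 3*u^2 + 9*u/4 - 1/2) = u^2 - 5*u/2 + 1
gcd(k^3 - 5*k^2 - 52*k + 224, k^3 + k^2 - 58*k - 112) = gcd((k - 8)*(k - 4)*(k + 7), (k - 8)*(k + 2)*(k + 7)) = k^2 - k - 56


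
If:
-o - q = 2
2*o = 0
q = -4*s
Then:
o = 0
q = -2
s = 1/2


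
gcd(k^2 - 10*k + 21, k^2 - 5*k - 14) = k - 7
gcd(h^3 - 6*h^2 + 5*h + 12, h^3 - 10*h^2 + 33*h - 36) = h^2 - 7*h + 12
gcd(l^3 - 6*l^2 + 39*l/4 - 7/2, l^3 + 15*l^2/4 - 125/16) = 1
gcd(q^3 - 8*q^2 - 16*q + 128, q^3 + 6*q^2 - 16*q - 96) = q^2 - 16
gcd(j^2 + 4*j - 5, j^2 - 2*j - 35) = j + 5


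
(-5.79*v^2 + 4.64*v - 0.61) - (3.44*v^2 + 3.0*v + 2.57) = -9.23*v^2 + 1.64*v - 3.18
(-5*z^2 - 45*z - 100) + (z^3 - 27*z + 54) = z^3 - 5*z^2 - 72*z - 46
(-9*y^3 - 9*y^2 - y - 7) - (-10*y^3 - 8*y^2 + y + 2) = y^3 - y^2 - 2*y - 9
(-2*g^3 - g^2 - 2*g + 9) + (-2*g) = -2*g^3 - g^2 - 4*g + 9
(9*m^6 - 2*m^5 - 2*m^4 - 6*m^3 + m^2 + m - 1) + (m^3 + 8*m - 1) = 9*m^6 - 2*m^5 - 2*m^4 - 5*m^3 + m^2 + 9*m - 2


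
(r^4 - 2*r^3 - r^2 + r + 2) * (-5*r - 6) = -5*r^5 + 4*r^4 + 17*r^3 + r^2 - 16*r - 12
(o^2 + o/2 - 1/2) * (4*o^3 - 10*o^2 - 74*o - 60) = 4*o^5 - 8*o^4 - 81*o^3 - 92*o^2 + 7*o + 30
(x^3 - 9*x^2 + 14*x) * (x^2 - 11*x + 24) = x^5 - 20*x^4 + 137*x^3 - 370*x^2 + 336*x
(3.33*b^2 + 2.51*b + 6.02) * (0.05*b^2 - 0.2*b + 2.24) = 0.1665*b^4 - 0.5405*b^3 + 7.2582*b^2 + 4.4184*b + 13.4848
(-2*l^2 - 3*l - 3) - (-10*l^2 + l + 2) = 8*l^2 - 4*l - 5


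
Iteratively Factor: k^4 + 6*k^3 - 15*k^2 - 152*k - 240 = (k + 4)*(k^3 + 2*k^2 - 23*k - 60) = (k - 5)*(k + 4)*(k^2 + 7*k + 12) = (k - 5)*(k + 4)^2*(k + 3)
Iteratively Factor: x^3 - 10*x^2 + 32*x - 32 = (x - 2)*(x^2 - 8*x + 16) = (x - 4)*(x - 2)*(x - 4)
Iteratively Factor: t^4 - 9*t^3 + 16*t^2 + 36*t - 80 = (t + 2)*(t^3 - 11*t^2 + 38*t - 40) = (t - 4)*(t + 2)*(t^2 - 7*t + 10) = (t - 4)*(t - 2)*(t + 2)*(t - 5)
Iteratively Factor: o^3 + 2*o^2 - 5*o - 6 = (o + 3)*(o^2 - o - 2) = (o + 1)*(o + 3)*(o - 2)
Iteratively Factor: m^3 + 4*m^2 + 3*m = (m + 3)*(m^2 + m) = m*(m + 3)*(m + 1)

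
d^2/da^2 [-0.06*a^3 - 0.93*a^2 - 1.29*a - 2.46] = -0.36*a - 1.86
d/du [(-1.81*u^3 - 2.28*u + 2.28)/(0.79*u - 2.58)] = (-2.8598*u^3 + 14.0094*u^2 + 4.0812)/(0.6241*u^2 - 4.0764*u + 6.6564)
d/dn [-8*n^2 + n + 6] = 1 - 16*n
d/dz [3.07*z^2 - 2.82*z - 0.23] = 6.14*z - 2.82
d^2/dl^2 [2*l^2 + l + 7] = 4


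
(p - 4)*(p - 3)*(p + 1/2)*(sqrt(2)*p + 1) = sqrt(2)*p^4 - 13*sqrt(2)*p^3/2 + p^3 - 13*p^2/2 + 17*sqrt(2)*p^2/2 + 6*sqrt(2)*p + 17*p/2 + 6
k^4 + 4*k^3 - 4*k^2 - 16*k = k*(k - 2)*(k + 2)*(k + 4)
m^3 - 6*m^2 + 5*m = m*(m - 5)*(m - 1)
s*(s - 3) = s^2 - 3*s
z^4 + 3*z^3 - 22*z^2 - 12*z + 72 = (z - 3)*(z - 2)*(z + 2)*(z + 6)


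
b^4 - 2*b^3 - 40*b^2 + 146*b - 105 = (b - 5)*(b - 3)*(b - 1)*(b + 7)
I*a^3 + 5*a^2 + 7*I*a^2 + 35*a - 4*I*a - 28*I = (a + 7)*(a - 4*I)*(I*a + 1)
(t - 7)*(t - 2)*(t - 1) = t^3 - 10*t^2 + 23*t - 14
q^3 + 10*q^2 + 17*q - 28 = (q - 1)*(q + 4)*(q + 7)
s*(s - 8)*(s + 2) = s^3 - 6*s^2 - 16*s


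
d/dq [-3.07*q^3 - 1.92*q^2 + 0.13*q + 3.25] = -9.21*q^2 - 3.84*q + 0.13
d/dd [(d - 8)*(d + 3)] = 2*d - 5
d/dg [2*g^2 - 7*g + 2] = 4*g - 7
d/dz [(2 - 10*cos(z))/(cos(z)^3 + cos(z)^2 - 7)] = -2*(11*cos(z)/2 + cos(2*z) + 5*cos(3*z)/2 + 36)*sin(z)/(cos(z)^3 + cos(z)^2 - 7)^2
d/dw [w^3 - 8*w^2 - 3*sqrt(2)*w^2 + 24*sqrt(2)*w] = 3*w^2 - 16*w - 6*sqrt(2)*w + 24*sqrt(2)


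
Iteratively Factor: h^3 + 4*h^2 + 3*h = (h)*(h^2 + 4*h + 3) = h*(h + 3)*(h + 1)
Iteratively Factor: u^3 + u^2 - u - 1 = (u + 1)*(u^2 - 1) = (u - 1)*(u + 1)*(u + 1)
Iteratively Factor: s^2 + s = (s + 1)*(s)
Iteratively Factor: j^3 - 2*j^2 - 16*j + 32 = (j + 4)*(j^2 - 6*j + 8) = (j - 2)*(j + 4)*(j - 4)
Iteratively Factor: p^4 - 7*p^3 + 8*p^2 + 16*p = (p - 4)*(p^3 - 3*p^2 - 4*p) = p*(p - 4)*(p^2 - 3*p - 4) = p*(p - 4)^2*(p + 1)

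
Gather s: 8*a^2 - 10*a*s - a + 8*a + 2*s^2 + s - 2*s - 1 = 8*a^2 + 7*a + 2*s^2 + s*(-10*a - 1) - 1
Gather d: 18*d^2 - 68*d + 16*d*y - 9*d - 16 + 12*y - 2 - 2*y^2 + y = 18*d^2 + d*(16*y - 77) - 2*y^2 + 13*y - 18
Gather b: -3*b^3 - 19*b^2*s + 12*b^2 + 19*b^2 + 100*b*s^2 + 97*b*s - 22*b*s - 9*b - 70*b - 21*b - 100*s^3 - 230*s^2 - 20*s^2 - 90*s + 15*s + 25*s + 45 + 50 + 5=-3*b^3 + b^2*(31 - 19*s) + b*(100*s^2 + 75*s - 100) - 100*s^3 - 250*s^2 - 50*s + 100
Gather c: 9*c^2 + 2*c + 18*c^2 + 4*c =27*c^2 + 6*c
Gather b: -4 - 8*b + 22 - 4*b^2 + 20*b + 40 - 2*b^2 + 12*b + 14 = -6*b^2 + 24*b + 72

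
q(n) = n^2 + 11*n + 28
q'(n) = 2*n + 11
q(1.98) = 53.70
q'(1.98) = 14.96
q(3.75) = 83.31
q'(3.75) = 18.50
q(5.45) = 117.65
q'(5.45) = 21.90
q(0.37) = 32.21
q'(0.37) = 11.74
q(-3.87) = 0.41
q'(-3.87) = 3.26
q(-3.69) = 1.03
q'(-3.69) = 3.62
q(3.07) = 71.19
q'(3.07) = 17.14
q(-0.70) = 20.79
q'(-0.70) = 9.60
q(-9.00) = 10.00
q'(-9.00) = -7.00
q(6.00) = 130.00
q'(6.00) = 23.00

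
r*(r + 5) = r^2 + 5*r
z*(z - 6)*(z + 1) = z^3 - 5*z^2 - 6*z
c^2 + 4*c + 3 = (c + 1)*(c + 3)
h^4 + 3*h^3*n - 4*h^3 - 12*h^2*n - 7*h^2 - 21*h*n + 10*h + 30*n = (h - 5)*(h - 1)*(h + 2)*(h + 3*n)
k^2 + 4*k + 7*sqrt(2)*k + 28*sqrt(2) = (k + 4)*(k + 7*sqrt(2))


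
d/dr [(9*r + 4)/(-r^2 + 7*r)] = (9*r^2 + 8*r - 28)/(r^2*(r^2 - 14*r + 49))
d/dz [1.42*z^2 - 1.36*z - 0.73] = 2.84*z - 1.36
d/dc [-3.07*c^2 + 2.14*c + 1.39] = 2.14 - 6.14*c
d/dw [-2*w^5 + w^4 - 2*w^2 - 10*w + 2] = -10*w^4 + 4*w^3 - 4*w - 10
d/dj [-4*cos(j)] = 4*sin(j)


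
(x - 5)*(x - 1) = x^2 - 6*x + 5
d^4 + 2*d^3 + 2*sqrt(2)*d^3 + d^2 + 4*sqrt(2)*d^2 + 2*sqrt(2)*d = d*(d + 1)^2*(d + 2*sqrt(2))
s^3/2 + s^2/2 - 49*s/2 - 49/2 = (s/2 + 1/2)*(s - 7)*(s + 7)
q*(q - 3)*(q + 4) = q^3 + q^2 - 12*q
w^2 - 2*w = w*(w - 2)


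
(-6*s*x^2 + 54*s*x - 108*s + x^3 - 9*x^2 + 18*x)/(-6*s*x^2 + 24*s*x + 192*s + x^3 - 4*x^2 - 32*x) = (x^2 - 9*x + 18)/(x^2 - 4*x - 32)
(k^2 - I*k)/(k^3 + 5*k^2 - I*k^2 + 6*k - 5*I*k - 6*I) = k/(k^2 + 5*k + 6)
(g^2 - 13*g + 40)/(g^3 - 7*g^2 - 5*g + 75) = (g - 8)/(g^2 - 2*g - 15)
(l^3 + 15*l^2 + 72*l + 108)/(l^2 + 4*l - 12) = (l^2 + 9*l + 18)/(l - 2)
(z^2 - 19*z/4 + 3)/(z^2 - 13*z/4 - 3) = (4*z - 3)/(4*z + 3)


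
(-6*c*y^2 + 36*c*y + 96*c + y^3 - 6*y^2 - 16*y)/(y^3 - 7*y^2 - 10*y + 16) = (-6*c + y)/(y - 1)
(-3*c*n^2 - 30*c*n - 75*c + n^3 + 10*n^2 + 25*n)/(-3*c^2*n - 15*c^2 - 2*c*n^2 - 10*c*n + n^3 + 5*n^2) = (n + 5)/(c + n)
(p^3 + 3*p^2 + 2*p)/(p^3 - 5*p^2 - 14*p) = (p + 1)/(p - 7)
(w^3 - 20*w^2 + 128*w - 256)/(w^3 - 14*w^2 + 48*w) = (w^2 - 12*w + 32)/(w*(w - 6))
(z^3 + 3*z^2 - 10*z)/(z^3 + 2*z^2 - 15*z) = (z - 2)/(z - 3)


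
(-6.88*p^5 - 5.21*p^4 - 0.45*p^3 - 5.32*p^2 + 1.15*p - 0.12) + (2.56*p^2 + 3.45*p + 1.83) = -6.88*p^5 - 5.21*p^4 - 0.45*p^3 - 2.76*p^2 + 4.6*p + 1.71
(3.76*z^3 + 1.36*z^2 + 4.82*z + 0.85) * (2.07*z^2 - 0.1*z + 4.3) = 7.7832*z^5 + 2.4392*z^4 + 26.0094*z^3 + 7.1255*z^2 + 20.641*z + 3.655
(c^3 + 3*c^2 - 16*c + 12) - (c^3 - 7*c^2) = 10*c^2 - 16*c + 12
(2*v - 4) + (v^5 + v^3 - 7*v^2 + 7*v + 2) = v^5 + v^3 - 7*v^2 + 9*v - 2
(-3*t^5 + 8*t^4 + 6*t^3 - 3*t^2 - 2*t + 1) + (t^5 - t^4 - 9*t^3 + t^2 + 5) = -2*t^5 + 7*t^4 - 3*t^3 - 2*t^2 - 2*t + 6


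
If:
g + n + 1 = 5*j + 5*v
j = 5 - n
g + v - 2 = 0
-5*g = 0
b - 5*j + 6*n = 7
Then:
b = -91/3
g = 0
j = -2/3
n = 17/3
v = 2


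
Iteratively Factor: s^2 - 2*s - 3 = (s - 3)*(s + 1)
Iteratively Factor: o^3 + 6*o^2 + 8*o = (o)*(o^2 + 6*o + 8) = o*(o + 4)*(o + 2)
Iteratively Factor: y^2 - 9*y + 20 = (y - 5)*(y - 4)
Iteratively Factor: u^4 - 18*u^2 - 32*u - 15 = (u + 3)*(u^3 - 3*u^2 - 9*u - 5) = (u - 5)*(u + 3)*(u^2 + 2*u + 1) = (u - 5)*(u + 1)*(u + 3)*(u + 1)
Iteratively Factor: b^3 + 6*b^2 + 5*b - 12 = (b - 1)*(b^2 + 7*b + 12) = (b - 1)*(b + 3)*(b + 4)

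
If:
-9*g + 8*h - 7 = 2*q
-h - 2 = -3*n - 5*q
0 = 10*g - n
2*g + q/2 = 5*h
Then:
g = 367/71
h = -72/71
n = 3670/71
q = -2188/71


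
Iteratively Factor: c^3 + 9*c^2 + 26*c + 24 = (c + 3)*(c^2 + 6*c + 8) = (c + 3)*(c + 4)*(c + 2)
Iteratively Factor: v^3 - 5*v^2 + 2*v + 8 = (v + 1)*(v^2 - 6*v + 8) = (v - 2)*(v + 1)*(v - 4)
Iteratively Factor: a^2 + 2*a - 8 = (a - 2)*(a + 4)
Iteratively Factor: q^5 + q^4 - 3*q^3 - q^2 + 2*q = (q + 1)*(q^4 - 3*q^2 + 2*q) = (q - 1)*(q + 1)*(q^3 + q^2 - 2*q) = (q - 1)*(q + 1)*(q + 2)*(q^2 - q) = (q - 1)^2*(q + 1)*(q + 2)*(q)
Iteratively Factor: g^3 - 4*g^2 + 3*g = (g - 1)*(g^2 - 3*g) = (g - 3)*(g - 1)*(g)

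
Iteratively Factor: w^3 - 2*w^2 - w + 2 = (w - 1)*(w^2 - w - 2) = (w - 1)*(w + 1)*(w - 2)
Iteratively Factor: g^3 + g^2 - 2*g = (g + 2)*(g^2 - g) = g*(g + 2)*(g - 1)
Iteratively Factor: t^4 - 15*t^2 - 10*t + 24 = (t + 3)*(t^3 - 3*t^2 - 6*t + 8) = (t + 2)*(t + 3)*(t^2 - 5*t + 4) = (t - 1)*(t + 2)*(t + 3)*(t - 4)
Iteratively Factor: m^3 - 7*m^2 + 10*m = (m - 5)*(m^2 - 2*m) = m*(m - 5)*(m - 2)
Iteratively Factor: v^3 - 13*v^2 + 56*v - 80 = (v - 4)*(v^2 - 9*v + 20) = (v - 4)^2*(v - 5)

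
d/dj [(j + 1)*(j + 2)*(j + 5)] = 3*j^2 + 16*j + 17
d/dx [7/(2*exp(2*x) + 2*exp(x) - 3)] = (-28*exp(x) - 14)*exp(x)/(2*exp(2*x) + 2*exp(x) - 3)^2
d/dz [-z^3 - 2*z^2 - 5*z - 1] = -3*z^2 - 4*z - 5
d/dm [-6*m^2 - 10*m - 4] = -12*m - 10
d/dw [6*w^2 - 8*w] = 12*w - 8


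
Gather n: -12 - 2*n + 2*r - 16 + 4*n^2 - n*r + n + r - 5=4*n^2 + n*(-r - 1) + 3*r - 33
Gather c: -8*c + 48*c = 40*c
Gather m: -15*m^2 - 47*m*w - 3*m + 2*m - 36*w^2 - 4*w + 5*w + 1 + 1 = -15*m^2 + m*(-47*w - 1) - 36*w^2 + w + 2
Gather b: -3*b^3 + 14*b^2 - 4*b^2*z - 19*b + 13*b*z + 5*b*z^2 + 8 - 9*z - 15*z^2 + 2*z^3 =-3*b^3 + b^2*(14 - 4*z) + b*(5*z^2 + 13*z - 19) + 2*z^3 - 15*z^2 - 9*z + 8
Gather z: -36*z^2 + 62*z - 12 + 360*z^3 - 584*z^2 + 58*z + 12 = 360*z^3 - 620*z^2 + 120*z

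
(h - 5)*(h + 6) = h^2 + h - 30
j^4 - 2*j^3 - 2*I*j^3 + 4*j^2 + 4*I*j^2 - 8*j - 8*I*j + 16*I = (j - 2)*(j - 2*I)^2*(j + 2*I)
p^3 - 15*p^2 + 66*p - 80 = (p - 8)*(p - 5)*(p - 2)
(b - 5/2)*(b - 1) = b^2 - 7*b/2 + 5/2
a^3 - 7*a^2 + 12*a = a*(a - 4)*(a - 3)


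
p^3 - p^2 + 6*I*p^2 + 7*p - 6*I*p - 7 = (p - 1)*(p - I)*(p + 7*I)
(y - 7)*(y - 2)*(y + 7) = y^3 - 2*y^2 - 49*y + 98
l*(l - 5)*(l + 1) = l^3 - 4*l^2 - 5*l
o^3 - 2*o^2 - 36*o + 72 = (o - 6)*(o - 2)*(o + 6)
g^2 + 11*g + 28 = (g + 4)*(g + 7)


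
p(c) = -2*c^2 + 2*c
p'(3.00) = -10.00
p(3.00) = -12.00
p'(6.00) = -22.00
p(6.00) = -60.00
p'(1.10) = -2.40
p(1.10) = -0.22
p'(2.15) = -6.60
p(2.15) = -4.94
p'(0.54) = -0.16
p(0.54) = 0.50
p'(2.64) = -8.56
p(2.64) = -8.66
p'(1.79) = -5.16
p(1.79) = -2.83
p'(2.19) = -6.76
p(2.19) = -5.21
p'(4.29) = -15.16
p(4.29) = -28.23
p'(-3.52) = 16.08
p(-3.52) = -31.82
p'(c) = 2 - 4*c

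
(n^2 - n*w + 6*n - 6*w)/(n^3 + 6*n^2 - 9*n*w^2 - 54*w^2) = (-n + w)/(-n^2 + 9*w^2)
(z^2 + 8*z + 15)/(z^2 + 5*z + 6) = (z + 5)/(z + 2)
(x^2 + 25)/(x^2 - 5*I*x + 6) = (x^2 + 25)/(x^2 - 5*I*x + 6)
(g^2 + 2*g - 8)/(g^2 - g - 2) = (g + 4)/(g + 1)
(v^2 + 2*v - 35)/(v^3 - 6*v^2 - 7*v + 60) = (v + 7)/(v^2 - v - 12)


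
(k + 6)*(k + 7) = k^2 + 13*k + 42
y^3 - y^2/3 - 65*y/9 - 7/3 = (y - 3)*(y + 1/3)*(y + 7/3)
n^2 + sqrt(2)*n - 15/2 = (n - 3*sqrt(2)/2)*(n + 5*sqrt(2)/2)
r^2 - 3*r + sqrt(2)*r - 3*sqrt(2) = (r - 3)*(r + sqrt(2))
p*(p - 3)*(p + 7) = p^3 + 4*p^2 - 21*p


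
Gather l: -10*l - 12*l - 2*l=-24*l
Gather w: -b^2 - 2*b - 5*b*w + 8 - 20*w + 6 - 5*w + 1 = -b^2 - 2*b + w*(-5*b - 25) + 15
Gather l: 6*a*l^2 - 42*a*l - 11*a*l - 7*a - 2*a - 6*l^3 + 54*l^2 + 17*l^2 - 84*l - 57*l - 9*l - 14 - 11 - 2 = -9*a - 6*l^3 + l^2*(6*a + 71) + l*(-53*a - 150) - 27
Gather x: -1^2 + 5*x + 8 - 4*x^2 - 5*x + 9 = 16 - 4*x^2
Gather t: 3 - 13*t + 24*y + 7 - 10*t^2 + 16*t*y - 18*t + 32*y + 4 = -10*t^2 + t*(16*y - 31) + 56*y + 14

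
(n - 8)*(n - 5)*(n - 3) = n^3 - 16*n^2 + 79*n - 120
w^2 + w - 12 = (w - 3)*(w + 4)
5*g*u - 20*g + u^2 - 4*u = (5*g + u)*(u - 4)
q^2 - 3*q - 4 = (q - 4)*(q + 1)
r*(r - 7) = r^2 - 7*r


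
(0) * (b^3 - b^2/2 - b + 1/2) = 0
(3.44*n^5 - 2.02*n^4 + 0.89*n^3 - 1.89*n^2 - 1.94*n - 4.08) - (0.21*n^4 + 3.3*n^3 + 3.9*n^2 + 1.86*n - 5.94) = 3.44*n^5 - 2.23*n^4 - 2.41*n^3 - 5.79*n^2 - 3.8*n + 1.86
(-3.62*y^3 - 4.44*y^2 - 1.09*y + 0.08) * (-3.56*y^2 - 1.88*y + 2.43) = 12.8872*y^5 + 22.612*y^4 + 3.431*y^3 - 9.0248*y^2 - 2.7991*y + 0.1944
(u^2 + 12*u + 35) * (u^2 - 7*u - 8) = u^4 + 5*u^3 - 57*u^2 - 341*u - 280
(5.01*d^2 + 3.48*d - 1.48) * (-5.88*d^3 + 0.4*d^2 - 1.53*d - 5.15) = -29.4588*d^5 - 18.4584*d^4 + 2.4291*d^3 - 31.7179*d^2 - 15.6576*d + 7.622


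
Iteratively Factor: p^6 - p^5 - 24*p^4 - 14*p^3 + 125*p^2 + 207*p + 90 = (p - 3)*(p^5 + 2*p^4 - 18*p^3 - 68*p^2 - 79*p - 30) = (p - 3)*(p + 1)*(p^4 + p^3 - 19*p^2 - 49*p - 30) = (p - 5)*(p - 3)*(p + 1)*(p^3 + 6*p^2 + 11*p + 6) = (p - 5)*(p - 3)*(p + 1)^2*(p^2 + 5*p + 6) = (p - 5)*(p - 3)*(p + 1)^2*(p + 2)*(p + 3)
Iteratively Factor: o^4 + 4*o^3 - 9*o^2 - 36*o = (o - 3)*(o^3 + 7*o^2 + 12*o) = (o - 3)*(o + 4)*(o^2 + 3*o) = o*(o - 3)*(o + 4)*(o + 3)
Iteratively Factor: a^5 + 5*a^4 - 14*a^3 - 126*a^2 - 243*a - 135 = (a + 3)*(a^4 + 2*a^3 - 20*a^2 - 66*a - 45) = (a + 3)^2*(a^3 - a^2 - 17*a - 15) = (a + 1)*(a + 3)^2*(a^2 - 2*a - 15) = (a + 1)*(a + 3)^3*(a - 5)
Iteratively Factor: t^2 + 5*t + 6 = (t + 2)*(t + 3)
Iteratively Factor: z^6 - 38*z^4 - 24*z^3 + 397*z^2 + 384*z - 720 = (z - 4)*(z^5 + 4*z^4 - 22*z^3 - 112*z^2 - 51*z + 180) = (z - 4)*(z + 3)*(z^4 + z^3 - 25*z^2 - 37*z + 60) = (z - 5)*(z - 4)*(z + 3)*(z^3 + 6*z^2 + 5*z - 12) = (z - 5)*(z - 4)*(z - 1)*(z + 3)*(z^2 + 7*z + 12) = (z - 5)*(z - 4)*(z - 1)*(z + 3)*(z + 4)*(z + 3)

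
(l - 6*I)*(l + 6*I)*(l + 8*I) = l^3 + 8*I*l^2 + 36*l + 288*I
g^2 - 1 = (g - 1)*(g + 1)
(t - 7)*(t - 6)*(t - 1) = t^3 - 14*t^2 + 55*t - 42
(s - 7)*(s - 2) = s^2 - 9*s + 14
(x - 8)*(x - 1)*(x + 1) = x^3 - 8*x^2 - x + 8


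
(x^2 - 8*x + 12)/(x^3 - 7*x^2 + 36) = (x - 2)/(x^2 - x - 6)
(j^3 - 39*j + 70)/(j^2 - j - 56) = (j^2 - 7*j + 10)/(j - 8)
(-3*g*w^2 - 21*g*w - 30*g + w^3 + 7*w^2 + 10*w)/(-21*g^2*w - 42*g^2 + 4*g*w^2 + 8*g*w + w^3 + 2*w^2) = (w + 5)/(7*g + w)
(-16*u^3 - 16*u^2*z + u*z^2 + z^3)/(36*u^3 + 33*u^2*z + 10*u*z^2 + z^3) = (-4*u^2 - 3*u*z + z^2)/(9*u^2 + 6*u*z + z^2)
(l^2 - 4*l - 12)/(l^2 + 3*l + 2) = (l - 6)/(l + 1)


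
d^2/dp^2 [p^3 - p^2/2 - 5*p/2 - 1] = 6*p - 1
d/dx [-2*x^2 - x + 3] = -4*x - 1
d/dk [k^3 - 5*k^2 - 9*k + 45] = 3*k^2 - 10*k - 9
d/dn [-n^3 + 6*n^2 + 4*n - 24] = -3*n^2 + 12*n + 4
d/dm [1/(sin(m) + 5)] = -cos(m)/(sin(m) + 5)^2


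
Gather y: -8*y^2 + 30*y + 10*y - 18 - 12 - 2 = -8*y^2 + 40*y - 32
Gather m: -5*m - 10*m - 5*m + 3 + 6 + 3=12 - 20*m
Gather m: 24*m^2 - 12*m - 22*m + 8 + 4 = 24*m^2 - 34*m + 12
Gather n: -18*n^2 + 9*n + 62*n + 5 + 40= -18*n^2 + 71*n + 45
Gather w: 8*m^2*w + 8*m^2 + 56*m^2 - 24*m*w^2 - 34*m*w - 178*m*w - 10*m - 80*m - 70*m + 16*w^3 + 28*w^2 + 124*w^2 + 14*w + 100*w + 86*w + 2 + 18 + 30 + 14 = 64*m^2 - 160*m + 16*w^3 + w^2*(152 - 24*m) + w*(8*m^2 - 212*m + 200) + 64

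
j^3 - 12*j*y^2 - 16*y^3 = (j - 4*y)*(j + 2*y)^2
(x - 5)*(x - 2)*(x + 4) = x^3 - 3*x^2 - 18*x + 40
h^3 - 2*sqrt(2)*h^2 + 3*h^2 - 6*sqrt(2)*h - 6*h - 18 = (h + 3)*(h - 3*sqrt(2))*(h + sqrt(2))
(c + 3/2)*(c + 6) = c^2 + 15*c/2 + 9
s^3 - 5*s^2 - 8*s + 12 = (s - 6)*(s - 1)*(s + 2)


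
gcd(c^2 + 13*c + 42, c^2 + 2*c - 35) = c + 7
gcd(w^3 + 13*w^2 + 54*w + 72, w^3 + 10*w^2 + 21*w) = w + 3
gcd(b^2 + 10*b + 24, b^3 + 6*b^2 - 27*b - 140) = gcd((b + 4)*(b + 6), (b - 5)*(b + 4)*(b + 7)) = b + 4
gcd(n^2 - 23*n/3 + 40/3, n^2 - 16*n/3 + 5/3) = n - 5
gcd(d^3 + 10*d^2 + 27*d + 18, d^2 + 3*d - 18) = d + 6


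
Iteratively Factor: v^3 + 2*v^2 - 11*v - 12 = (v + 4)*(v^2 - 2*v - 3) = (v + 1)*(v + 4)*(v - 3)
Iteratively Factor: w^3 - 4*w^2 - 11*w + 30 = (w - 2)*(w^2 - 2*w - 15) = (w - 5)*(w - 2)*(w + 3)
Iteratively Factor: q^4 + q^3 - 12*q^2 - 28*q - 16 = (q + 2)*(q^3 - q^2 - 10*q - 8) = (q + 2)^2*(q^2 - 3*q - 4) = (q + 1)*(q + 2)^2*(q - 4)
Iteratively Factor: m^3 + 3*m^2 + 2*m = (m)*(m^2 + 3*m + 2) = m*(m + 2)*(m + 1)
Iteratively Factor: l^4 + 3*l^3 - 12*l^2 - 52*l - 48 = (l + 2)*(l^3 + l^2 - 14*l - 24) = (l + 2)^2*(l^2 - l - 12) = (l + 2)^2*(l + 3)*(l - 4)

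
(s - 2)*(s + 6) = s^2 + 4*s - 12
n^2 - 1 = (n - 1)*(n + 1)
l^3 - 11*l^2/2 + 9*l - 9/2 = (l - 3)*(l - 3/2)*(l - 1)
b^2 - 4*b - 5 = (b - 5)*(b + 1)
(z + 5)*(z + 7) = z^2 + 12*z + 35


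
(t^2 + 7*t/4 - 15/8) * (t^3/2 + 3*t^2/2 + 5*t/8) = t^5/2 + 19*t^4/8 + 37*t^3/16 - 55*t^2/32 - 75*t/64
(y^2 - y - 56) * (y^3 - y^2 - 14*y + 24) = y^5 - 2*y^4 - 69*y^3 + 94*y^2 + 760*y - 1344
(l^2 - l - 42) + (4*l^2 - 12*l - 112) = 5*l^2 - 13*l - 154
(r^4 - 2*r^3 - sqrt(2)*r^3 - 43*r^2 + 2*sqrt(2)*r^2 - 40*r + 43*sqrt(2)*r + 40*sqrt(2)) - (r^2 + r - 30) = r^4 - 2*r^3 - sqrt(2)*r^3 - 44*r^2 + 2*sqrt(2)*r^2 - 41*r + 43*sqrt(2)*r + 30 + 40*sqrt(2)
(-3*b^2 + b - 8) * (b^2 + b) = -3*b^4 - 2*b^3 - 7*b^2 - 8*b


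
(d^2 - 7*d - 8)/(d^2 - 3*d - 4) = (d - 8)/(d - 4)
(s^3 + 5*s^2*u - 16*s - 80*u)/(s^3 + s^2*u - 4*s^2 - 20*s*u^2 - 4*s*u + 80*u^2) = (s + 4)/(s - 4*u)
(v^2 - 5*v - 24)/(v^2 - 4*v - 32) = (v + 3)/(v + 4)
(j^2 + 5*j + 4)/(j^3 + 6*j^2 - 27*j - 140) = (j + 1)/(j^2 + 2*j - 35)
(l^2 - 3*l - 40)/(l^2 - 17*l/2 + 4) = 2*(l + 5)/(2*l - 1)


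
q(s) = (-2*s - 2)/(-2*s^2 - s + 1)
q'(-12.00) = -0.00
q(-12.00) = -0.08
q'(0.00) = -4.00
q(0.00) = -2.00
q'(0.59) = -123.46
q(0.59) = 11.11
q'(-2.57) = -0.11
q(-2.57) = -0.33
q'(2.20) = -0.35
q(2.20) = 0.59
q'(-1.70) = -0.21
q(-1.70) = -0.45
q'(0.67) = -34.60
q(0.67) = 5.88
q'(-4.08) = -0.05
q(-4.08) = -0.22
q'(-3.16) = -0.07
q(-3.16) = -0.27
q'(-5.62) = -0.03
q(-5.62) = -0.16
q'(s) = (-2*s - 2)*(4*s + 1)/(-2*s^2 - s + 1)^2 - 2/(-2*s^2 - s + 1)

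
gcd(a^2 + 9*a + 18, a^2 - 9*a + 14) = 1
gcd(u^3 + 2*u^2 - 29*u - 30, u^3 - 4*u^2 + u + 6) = u + 1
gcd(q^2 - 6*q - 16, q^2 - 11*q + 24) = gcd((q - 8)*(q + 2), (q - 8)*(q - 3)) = q - 8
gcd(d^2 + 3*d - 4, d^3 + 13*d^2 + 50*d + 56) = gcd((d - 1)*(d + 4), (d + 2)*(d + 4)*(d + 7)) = d + 4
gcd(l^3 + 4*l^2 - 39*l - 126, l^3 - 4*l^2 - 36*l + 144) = l - 6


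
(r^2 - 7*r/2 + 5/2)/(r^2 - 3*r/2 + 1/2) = (2*r - 5)/(2*r - 1)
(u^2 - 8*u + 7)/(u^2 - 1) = (u - 7)/(u + 1)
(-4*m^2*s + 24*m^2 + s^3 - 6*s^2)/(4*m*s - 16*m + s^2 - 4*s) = (-4*m^2*s + 24*m^2 + s^3 - 6*s^2)/(4*m*s - 16*m + s^2 - 4*s)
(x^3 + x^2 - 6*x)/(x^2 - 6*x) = (x^2 + x - 6)/(x - 6)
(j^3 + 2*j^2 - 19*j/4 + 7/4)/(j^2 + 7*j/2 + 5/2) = (4*j^3 + 8*j^2 - 19*j + 7)/(2*(2*j^2 + 7*j + 5))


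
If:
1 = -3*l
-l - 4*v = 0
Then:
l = -1/3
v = 1/12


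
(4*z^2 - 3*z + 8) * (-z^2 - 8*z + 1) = -4*z^4 - 29*z^3 + 20*z^2 - 67*z + 8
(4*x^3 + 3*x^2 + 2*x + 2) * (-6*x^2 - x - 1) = -24*x^5 - 22*x^4 - 19*x^3 - 17*x^2 - 4*x - 2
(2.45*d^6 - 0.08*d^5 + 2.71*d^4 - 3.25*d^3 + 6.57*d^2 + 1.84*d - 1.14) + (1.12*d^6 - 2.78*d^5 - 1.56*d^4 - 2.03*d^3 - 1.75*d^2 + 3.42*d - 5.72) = 3.57*d^6 - 2.86*d^5 + 1.15*d^4 - 5.28*d^3 + 4.82*d^2 + 5.26*d - 6.86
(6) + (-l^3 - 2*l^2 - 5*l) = -l^3 - 2*l^2 - 5*l + 6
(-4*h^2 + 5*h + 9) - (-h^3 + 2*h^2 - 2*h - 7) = h^3 - 6*h^2 + 7*h + 16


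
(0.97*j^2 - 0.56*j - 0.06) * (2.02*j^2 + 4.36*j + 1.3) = 1.9594*j^4 + 3.098*j^3 - 1.3018*j^2 - 0.9896*j - 0.078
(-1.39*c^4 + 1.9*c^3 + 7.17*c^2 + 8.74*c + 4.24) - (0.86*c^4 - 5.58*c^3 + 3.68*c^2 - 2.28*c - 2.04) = -2.25*c^4 + 7.48*c^3 + 3.49*c^2 + 11.02*c + 6.28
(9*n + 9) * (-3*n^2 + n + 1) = -27*n^3 - 18*n^2 + 18*n + 9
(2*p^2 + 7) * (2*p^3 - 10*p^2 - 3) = 4*p^5 - 20*p^4 + 14*p^3 - 76*p^2 - 21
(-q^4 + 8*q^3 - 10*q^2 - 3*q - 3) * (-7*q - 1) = 7*q^5 - 55*q^4 + 62*q^3 + 31*q^2 + 24*q + 3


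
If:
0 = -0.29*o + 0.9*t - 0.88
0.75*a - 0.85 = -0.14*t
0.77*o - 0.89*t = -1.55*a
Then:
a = 1.04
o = -1.55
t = 0.48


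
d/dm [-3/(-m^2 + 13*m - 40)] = 3*(13 - 2*m)/(m^2 - 13*m + 40)^2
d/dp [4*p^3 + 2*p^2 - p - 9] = 12*p^2 + 4*p - 1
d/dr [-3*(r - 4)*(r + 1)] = 9 - 6*r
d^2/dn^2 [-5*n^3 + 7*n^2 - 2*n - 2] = 14 - 30*n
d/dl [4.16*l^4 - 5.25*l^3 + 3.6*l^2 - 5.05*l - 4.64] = 16.64*l^3 - 15.75*l^2 + 7.2*l - 5.05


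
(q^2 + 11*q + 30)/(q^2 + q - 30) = (q + 5)/(q - 5)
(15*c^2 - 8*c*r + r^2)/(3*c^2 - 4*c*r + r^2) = (-5*c + r)/(-c + r)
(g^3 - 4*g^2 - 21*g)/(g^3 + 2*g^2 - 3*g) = (g - 7)/(g - 1)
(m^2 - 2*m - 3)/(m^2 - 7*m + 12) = (m + 1)/(m - 4)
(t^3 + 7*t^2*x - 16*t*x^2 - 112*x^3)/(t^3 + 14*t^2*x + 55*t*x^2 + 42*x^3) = (t^2 - 16*x^2)/(t^2 + 7*t*x + 6*x^2)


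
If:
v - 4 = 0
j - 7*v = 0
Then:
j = 28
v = 4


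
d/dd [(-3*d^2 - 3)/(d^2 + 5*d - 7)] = 3*(-5*d^2 + 16*d + 5)/(d^4 + 10*d^3 + 11*d^2 - 70*d + 49)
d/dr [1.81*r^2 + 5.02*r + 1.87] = 3.62*r + 5.02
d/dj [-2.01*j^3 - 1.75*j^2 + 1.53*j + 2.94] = -6.03*j^2 - 3.5*j + 1.53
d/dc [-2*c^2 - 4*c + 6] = -4*c - 4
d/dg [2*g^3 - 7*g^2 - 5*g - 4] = 6*g^2 - 14*g - 5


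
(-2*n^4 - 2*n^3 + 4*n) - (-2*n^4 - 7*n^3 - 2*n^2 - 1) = 5*n^3 + 2*n^2 + 4*n + 1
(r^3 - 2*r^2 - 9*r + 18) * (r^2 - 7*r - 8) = r^5 - 9*r^4 - 3*r^3 + 97*r^2 - 54*r - 144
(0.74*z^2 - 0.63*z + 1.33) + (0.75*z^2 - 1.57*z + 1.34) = 1.49*z^2 - 2.2*z + 2.67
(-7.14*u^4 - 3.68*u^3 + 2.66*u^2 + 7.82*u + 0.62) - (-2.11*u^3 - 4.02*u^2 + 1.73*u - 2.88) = -7.14*u^4 - 1.57*u^3 + 6.68*u^2 + 6.09*u + 3.5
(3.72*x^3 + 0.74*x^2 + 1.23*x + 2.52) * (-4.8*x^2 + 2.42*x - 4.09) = -17.856*x^5 + 5.4504*x^4 - 19.328*x^3 - 12.146*x^2 + 1.0677*x - 10.3068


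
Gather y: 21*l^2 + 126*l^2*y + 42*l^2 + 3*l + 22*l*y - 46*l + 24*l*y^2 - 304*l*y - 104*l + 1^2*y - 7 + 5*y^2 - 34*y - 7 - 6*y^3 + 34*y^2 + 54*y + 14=63*l^2 - 147*l - 6*y^3 + y^2*(24*l + 39) + y*(126*l^2 - 282*l + 21)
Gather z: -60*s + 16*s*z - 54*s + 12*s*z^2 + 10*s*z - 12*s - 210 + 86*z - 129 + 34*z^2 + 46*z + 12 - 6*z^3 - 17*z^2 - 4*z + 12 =-126*s - 6*z^3 + z^2*(12*s + 17) + z*(26*s + 128) - 315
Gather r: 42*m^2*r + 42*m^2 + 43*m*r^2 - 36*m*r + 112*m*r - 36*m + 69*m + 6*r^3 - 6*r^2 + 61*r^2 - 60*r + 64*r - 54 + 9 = 42*m^2 + 33*m + 6*r^3 + r^2*(43*m + 55) + r*(42*m^2 + 76*m + 4) - 45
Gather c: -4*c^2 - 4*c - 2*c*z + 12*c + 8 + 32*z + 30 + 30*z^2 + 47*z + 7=-4*c^2 + c*(8 - 2*z) + 30*z^2 + 79*z + 45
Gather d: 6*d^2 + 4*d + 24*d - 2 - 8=6*d^2 + 28*d - 10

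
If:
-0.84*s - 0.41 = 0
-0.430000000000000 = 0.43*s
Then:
No Solution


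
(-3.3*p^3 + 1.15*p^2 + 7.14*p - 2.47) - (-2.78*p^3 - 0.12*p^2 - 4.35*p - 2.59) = -0.52*p^3 + 1.27*p^2 + 11.49*p + 0.12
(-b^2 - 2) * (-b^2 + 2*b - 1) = b^4 - 2*b^3 + 3*b^2 - 4*b + 2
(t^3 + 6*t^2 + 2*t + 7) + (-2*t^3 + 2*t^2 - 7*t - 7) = -t^3 + 8*t^2 - 5*t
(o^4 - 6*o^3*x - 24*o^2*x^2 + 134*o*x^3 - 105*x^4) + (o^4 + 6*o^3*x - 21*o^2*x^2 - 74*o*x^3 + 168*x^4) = 2*o^4 - 45*o^2*x^2 + 60*o*x^3 + 63*x^4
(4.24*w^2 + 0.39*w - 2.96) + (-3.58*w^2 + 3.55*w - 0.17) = 0.66*w^2 + 3.94*w - 3.13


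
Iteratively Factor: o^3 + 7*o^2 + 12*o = (o + 4)*(o^2 + 3*o) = o*(o + 4)*(o + 3)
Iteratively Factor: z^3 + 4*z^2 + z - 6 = (z + 2)*(z^2 + 2*z - 3) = (z - 1)*(z + 2)*(z + 3)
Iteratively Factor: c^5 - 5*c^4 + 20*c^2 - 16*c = (c + 2)*(c^4 - 7*c^3 + 14*c^2 - 8*c) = c*(c + 2)*(c^3 - 7*c^2 + 14*c - 8) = c*(c - 4)*(c + 2)*(c^2 - 3*c + 2) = c*(c - 4)*(c - 2)*(c + 2)*(c - 1)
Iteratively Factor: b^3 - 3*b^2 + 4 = (b + 1)*(b^2 - 4*b + 4) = (b - 2)*(b + 1)*(b - 2)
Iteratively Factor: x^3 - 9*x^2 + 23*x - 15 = (x - 5)*(x^2 - 4*x + 3) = (x - 5)*(x - 1)*(x - 3)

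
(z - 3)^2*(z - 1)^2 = z^4 - 8*z^3 + 22*z^2 - 24*z + 9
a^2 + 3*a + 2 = (a + 1)*(a + 2)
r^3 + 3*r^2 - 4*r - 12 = (r - 2)*(r + 2)*(r + 3)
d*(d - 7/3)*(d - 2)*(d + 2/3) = d^4 - 11*d^3/3 + 16*d^2/9 + 28*d/9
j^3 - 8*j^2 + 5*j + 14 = (j - 7)*(j - 2)*(j + 1)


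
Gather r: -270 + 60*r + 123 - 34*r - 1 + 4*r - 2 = 30*r - 150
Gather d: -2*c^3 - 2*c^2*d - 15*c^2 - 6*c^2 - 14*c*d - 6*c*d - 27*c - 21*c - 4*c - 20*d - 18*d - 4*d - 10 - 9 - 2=-2*c^3 - 21*c^2 - 52*c + d*(-2*c^2 - 20*c - 42) - 21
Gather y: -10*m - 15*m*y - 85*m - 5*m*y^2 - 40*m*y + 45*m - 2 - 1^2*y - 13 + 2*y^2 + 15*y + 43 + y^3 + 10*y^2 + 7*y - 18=-50*m + y^3 + y^2*(12 - 5*m) + y*(21 - 55*m) + 10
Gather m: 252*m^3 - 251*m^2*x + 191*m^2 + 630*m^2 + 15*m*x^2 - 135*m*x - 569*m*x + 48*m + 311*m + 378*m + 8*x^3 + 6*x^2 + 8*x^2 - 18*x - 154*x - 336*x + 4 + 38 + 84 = 252*m^3 + m^2*(821 - 251*x) + m*(15*x^2 - 704*x + 737) + 8*x^3 + 14*x^2 - 508*x + 126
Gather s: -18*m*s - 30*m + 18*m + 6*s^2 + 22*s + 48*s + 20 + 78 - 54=-12*m + 6*s^2 + s*(70 - 18*m) + 44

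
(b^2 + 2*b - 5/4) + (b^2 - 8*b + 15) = 2*b^2 - 6*b + 55/4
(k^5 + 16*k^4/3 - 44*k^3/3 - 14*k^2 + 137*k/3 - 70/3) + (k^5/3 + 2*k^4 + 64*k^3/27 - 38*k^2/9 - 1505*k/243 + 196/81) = 4*k^5/3 + 22*k^4/3 - 332*k^3/27 - 164*k^2/9 + 9592*k/243 - 1694/81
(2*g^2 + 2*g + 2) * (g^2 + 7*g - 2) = 2*g^4 + 16*g^3 + 12*g^2 + 10*g - 4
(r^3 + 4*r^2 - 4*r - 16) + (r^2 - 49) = r^3 + 5*r^2 - 4*r - 65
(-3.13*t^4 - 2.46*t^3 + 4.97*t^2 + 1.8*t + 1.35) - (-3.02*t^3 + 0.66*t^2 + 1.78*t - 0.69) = -3.13*t^4 + 0.56*t^3 + 4.31*t^2 + 0.02*t + 2.04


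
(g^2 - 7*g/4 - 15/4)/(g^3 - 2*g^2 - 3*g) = (g + 5/4)/(g*(g + 1))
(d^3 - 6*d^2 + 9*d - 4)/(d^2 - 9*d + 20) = (d^2 - 2*d + 1)/(d - 5)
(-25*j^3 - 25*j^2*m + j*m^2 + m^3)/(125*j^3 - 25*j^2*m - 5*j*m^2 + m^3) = (-j - m)/(5*j - m)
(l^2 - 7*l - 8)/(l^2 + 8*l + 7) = (l - 8)/(l + 7)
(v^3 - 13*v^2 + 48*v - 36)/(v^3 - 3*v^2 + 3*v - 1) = (v^2 - 12*v + 36)/(v^2 - 2*v + 1)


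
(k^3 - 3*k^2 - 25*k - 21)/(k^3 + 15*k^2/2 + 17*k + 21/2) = 2*(k - 7)/(2*k + 7)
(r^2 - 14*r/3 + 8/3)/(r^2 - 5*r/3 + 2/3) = (r - 4)/(r - 1)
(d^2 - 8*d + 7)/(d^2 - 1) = (d - 7)/(d + 1)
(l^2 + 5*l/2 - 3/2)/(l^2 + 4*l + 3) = (l - 1/2)/(l + 1)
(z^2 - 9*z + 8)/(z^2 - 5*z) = (z^2 - 9*z + 8)/(z*(z - 5))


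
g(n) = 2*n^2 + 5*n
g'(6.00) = 29.00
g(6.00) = 102.00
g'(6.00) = 29.00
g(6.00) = 102.00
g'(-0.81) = 1.76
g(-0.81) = -2.74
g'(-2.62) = -5.48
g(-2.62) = 0.63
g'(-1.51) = -1.04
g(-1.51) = -2.99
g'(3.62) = 19.48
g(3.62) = 44.31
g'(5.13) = 25.52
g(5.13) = 78.28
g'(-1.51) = -1.04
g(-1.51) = -2.99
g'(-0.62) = 2.52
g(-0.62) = -2.33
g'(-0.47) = 3.12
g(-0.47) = -1.91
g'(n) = 4*n + 5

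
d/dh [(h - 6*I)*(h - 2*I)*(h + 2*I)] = 3*h^2 - 12*I*h + 4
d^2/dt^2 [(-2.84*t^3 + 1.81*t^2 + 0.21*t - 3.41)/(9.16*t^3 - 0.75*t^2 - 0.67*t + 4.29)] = (264.716672*t^6 + 1.14316800000006*t^5 - 2036.202048*t^4 - 640.773904*t^3 + 98.951556*t^2 + 484.17138*t + 42.8252)/(768.575296*t^9 - 188.7876*t^8 - 153.192756*t^7 + 1107.060597*t^6 - 165.628653*t^5 - 151.742178*t^4 + 518.378255*t^3 - 35.631882*t^2 - 36.992241*t + 78.953589)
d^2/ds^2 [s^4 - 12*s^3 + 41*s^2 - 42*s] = 12*s^2 - 72*s + 82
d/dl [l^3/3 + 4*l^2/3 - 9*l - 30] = l^2 + 8*l/3 - 9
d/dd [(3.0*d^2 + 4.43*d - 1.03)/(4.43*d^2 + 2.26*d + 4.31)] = (-12.8449*d^2 + 34.9858*d + 21.4211)/(19.6249*d^4 + 20.0236*d^3 + 43.2942*d^2 + 19.4812*d + 18.5761)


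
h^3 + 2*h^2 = h^2*(h + 2)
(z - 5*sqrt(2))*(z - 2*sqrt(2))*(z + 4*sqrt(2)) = z^3 - 3*sqrt(2)*z^2 - 36*z + 80*sqrt(2)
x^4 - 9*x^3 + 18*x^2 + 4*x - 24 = (x - 6)*(x - 2)^2*(x + 1)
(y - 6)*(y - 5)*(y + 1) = y^3 - 10*y^2 + 19*y + 30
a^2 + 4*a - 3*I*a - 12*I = (a + 4)*(a - 3*I)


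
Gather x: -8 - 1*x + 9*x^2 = 9*x^2 - x - 8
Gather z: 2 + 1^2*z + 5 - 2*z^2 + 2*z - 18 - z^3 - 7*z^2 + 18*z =-z^3 - 9*z^2 + 21*z - 11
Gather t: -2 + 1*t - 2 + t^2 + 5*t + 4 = t^2 + 6*t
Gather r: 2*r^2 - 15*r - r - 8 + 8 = 2*r^2 - 16*r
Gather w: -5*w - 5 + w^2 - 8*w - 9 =w^2 - 13*w - 14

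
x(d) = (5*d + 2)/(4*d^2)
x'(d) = 5/(4*d^2) - (5*d + 2)/(2*d^3) = (-5*d - 4)/(4*d^3)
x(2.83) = 0.50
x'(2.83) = -0.20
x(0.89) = 2.04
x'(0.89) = -3.00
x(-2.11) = -0.48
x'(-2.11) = -0.17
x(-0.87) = -0.78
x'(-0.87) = -0.13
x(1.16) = 1.45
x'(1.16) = -1.57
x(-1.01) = -0.75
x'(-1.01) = -0.25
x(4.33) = 0.32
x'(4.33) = -0.08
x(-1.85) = -0.53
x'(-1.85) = -0.21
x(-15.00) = -0.08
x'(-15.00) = -0.00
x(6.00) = 0.22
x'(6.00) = -0.04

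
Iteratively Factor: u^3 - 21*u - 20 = (u - 5)*(u^2 + 5*u + 4) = (u - 5)*(u + 1)*(u + 4)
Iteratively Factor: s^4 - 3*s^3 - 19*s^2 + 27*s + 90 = (s - 3)*(s^3 - 19*s - 30) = (s - 3)*(s + 2)*(s^2 - 2*s - 15) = (s - 5)*(s - 3)*(s + 2)*(s + 3)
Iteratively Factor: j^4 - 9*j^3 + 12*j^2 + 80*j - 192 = (j + 3)*(j^3 - 12*j^2 + 48*j - 64) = (j - 4)*(j + 3)*(j^2 - 8*j + 16) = (j - 4)^2*(j + 3)*(j - 4)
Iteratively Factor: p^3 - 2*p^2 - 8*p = (p + 2)*(p^2 - 4*p) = p*(p + 2)*(p - 4)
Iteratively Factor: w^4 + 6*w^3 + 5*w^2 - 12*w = (w)*(w^3 + 6*w^2 + 5*w - 12) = w*(w + 3)*(w^2 + 3*w - 4) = w*(w + 3)*(w + 4)*(w - 1)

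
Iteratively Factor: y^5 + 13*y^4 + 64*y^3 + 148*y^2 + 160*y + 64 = (y + 4)*(y^4 + 9*y^3 + 28*y^2 + 36*y + 16) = (y + 2)*(y + 4)*(y^3 + 7*y^2 + 14*y + 8) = (y + 1)*(y + 2)*(y + 4)*(y^2 + 6*y + 8) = (y + 1)*(y + 2)^2*(y + 4)*(y + 4)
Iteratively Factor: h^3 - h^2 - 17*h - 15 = (h - 5)*(h^2 + 4*h + 3) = (h - 5)*(h + 3)*(h + 1)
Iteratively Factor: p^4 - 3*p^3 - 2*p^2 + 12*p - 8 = (p - 2)*(p^3 - p^2 - 4*p + 4) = (p - 2)*(p - 1)*(p^2 - 4) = (p - 2)^2*(p - 1)*(p + 2)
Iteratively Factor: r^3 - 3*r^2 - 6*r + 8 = (r + 2)*(r^2 - 5*r + 4) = (r - 1)*(r + 2)*(r - 4)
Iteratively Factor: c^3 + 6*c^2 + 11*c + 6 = (c + 2)*(c^2 + 4*c + 3) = (c + 2)*(c + 3)*(c + 1)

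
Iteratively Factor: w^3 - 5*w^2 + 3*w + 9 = (w + 1)*(w^2 - 6*w + 9) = (w - 3)*(w + 1)*(w - 3)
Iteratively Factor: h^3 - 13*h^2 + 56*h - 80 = (h - 4)*(h^2 - 9*h + 20) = (h - 5)*(h - 4)*(h - 4)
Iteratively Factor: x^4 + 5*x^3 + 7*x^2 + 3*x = (x)*(x^3 + 5*x^2 + 7*x + 3) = x*(x + 1)*(x^2 + 4*x + 3) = x*(x + 1)^2*(x + 3)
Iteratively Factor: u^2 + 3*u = (u + 3)*(u)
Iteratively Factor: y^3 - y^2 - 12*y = (y)*(y^2 - y - 12) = y*(y + 3)*(y - 4)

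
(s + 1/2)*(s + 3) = s^2 + 7*s/2 + 3/2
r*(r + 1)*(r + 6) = r^3 + 7*r^2 + 6*r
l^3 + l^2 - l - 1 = (l - 1)*(l + 1)^2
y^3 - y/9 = y*(y - 1/3)*(y + 1/3)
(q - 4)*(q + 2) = q^2 - 2*q - 8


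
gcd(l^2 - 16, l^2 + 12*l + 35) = 1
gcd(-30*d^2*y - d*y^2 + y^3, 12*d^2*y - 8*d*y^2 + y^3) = -6*d*y + y^2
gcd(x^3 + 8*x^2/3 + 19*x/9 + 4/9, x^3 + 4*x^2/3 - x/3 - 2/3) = x + 1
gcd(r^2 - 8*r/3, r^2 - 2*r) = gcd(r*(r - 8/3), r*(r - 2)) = r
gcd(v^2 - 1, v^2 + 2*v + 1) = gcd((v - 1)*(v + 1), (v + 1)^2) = v + 1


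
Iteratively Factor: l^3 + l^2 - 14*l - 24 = (l + 3)*(l^2 - 2*l - 8) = (l - 4)*(l + 3)*(l + 2)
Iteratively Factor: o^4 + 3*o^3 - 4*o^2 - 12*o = (o)*(o^3 + 3*o^2 - 4*o - 12) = o*(o - 2)*(o^2 + 5*o + 6) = o*(o - 2)*(o + 2)*(o + 3)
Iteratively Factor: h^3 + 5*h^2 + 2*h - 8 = (h - 1)*(h^2 + 6*h + 8) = (h - 1)*(h + 4)*(h + 2)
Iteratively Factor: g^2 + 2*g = (g + 2)*(g)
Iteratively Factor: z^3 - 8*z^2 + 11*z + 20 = (z + 1)*(z^2 - 9*z + 20) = (z - 5)*(z + 1)*(z - 4)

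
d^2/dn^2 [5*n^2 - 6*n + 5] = 10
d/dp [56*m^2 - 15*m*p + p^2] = -15*m + 2*p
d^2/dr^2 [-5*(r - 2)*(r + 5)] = -10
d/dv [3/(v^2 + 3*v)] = 3*(-2*v - 3)/(v^2*(v + 3)^2)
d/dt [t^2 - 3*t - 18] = 2*t - 3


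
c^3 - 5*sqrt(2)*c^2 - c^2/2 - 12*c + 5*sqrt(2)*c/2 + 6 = (c - 1/2)*(c - 6*sqrt(2))*(c + sqrt(2))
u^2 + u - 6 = (u - 2)*(u + 3)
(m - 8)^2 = m^2 - 16*m + 64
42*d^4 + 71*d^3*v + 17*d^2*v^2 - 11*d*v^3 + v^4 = (-7*d + v)*(-6*d + v)*(d + v)^2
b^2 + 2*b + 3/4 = (b + 1/2)*(b + 3/2)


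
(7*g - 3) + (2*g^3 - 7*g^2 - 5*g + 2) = 2*g^3 - 7*g^2 + 2*g - 1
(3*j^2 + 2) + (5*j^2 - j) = 8*j^2 - j + 2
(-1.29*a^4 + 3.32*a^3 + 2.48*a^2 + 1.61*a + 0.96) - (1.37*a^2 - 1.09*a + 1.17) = -1.29*a^4 + 3.32*a^3 + 1.11*a^2 + 2.7*a - 0.21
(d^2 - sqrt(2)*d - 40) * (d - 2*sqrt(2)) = d^3 - 3*sqrt(2)*d^2 - 36*d + 80*sqrt(2)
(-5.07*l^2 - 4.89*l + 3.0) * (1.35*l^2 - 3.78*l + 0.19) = -6.8445*l^4 + 12.5631*l^3 + 21.5709*l^2 - 12.2691*l + 0.57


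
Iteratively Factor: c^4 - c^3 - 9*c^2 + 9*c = (c + 3)*(c^3 - 4*c^2 + 3*c) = (c - 1)*(c + 3)*(c^2 - 3*c) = (c - 3)*(c - 1)*(c + 3)*(c)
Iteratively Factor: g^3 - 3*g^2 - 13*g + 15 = (g - 5)*(g^2 + 2*g - 3) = (g - 5)*(g + 3)*(g - 1)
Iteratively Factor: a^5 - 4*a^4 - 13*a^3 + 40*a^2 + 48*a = (a - 4)*(a^4 - 13*a^2 - 12*a) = (a - 4)*(a + 1)*(a^3 - a^2 - 12*a) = (a - 4)*(a + 1)*(a + 3)*(a^2 - 4*a) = (a - 4)^2*(a + 1)*(a + 3)*(a)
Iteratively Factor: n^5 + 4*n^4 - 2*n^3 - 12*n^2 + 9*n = (n - 1)*(n^4 + 5*n^3 + 3*n^2 - 9*n) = (n - 1)*(n + 3)*(n^3 + 2*n^2 - 3*n) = n*(n - 1)*(n + 3)*(n^2 + 2*n - 3) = n*(n - 1)^2*(n + 3)*(n + 3)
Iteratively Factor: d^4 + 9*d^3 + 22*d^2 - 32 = (d + 4)*(d^3 + 5*d^2 + 2*d - 8) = (d - 1)*(d + 4)*(d^2 + 6*d + 8) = (d - 1)*(d + 2)*(d + 4)*(d + 4)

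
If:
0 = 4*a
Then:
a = 0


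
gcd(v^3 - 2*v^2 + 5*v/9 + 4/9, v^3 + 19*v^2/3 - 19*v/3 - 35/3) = 1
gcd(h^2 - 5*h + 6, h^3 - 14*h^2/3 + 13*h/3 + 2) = h^2 - 5*h + 6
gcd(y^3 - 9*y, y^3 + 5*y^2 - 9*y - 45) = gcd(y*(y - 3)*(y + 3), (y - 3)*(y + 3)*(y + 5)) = y^2 - 9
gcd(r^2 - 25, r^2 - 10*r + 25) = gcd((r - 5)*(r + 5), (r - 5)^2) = r - 5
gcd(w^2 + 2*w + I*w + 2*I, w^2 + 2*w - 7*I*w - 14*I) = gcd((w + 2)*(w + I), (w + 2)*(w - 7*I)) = w + 2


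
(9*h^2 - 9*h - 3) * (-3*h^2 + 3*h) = -27*h^4 + 54*h^3 - 18*h^2 - 9*h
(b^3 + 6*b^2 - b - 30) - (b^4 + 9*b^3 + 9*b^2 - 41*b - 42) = -b^4 - 8*b^3 - 3*b^2 + 40*b + 12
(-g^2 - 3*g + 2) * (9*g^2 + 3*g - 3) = -9*g^4 - 30*g^3 + 12*g^2 + 15*g - 6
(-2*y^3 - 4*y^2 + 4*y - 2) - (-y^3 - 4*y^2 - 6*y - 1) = -y^3 + 10*y - 1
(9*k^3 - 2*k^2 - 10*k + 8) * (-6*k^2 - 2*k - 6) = -54*k^5 - 6*k^4 + 10*k^3 - 16*k^2 + 44*k - 48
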